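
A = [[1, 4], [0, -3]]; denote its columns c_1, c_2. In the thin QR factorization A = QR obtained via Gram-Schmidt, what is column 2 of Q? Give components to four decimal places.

q_1 = c_1/‖c_1‖ = (1, 0)/1.0000 = (1.0000, 0.0000).
r_{12} = q_1·c_2 = 4.0000.
u_2 = c_2 − 4.0000·q_1 = (0.0000, -3.0000).
‖u_2‖ = 3.0000, so q_2 = (0.0000, -1.0000).

q_2 = (0.0000, -1.0000)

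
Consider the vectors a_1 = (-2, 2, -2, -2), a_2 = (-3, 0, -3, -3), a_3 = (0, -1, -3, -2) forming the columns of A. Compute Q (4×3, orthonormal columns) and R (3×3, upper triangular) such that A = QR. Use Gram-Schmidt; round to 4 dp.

Q = [[-0.5000, -0.2887, 0.7715], [0.5000, -0.8660, 0.0000], [-0.5000, -0.2887, -0.6172], [-0.5000, -0.2887, -0.1543]], R = [[4.0000, 4.5000, 2.0000], [0.0000, 2.5981, 2.3094], [0.0000, 0.0000, 2.1602]]

q_1 = a_1/‖a_1‖ = (-2, 2, -2, -2)/4.0000 = (-0.5000, 0.5000, -0.5000, -0.5000).
r_{12} = q_1·a_2 = 4.5000.
u_2 = a_2 − 4.5000·q_1 = (-0.7500, -2.2500, -0.7500, -0.7500).
‖u_2‖ = 2.5981, so q_2 = (-0.2887, -0.8660, -0.2887, -0.2887).
r_{13} = q_1·a_3 = 2.0000; r_{23} = q_2·a_3 = 2.3094.
u_3 = a_3 − 2.0000·q_1 − 2.3094·q_2 = (1.6667, 0.0000, -1.3333, -0.3333).
‖u_3‖ = 2.1602, so q_3 = (0.7715, 0.0000, -0.6172, -0.1543).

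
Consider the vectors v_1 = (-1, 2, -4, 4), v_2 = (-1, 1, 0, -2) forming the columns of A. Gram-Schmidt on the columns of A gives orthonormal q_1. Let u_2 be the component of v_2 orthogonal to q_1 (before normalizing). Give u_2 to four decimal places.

u_2 = (-1.1351, 1.2703, -0.5405, -1.4595)

v_1 = (-1, 2, -4, 4); ‖v_1‖ = 6.0828, so q_1 = (-0.1644, 0.3288, -0.6576, 0.6576).
q_1·v_2 = (-0.1644)·(-1) + 0.3288·1 + (-0.6576)·0 + 0.6576·(-2) = -0.8220.
u_2 = v_2 + 0.8220·q_1 = (-1.1351, 1.2703, -0.5405, -1.4595).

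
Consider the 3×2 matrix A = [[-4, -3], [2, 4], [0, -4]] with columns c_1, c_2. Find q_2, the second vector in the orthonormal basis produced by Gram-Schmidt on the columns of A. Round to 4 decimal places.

q_1 = c_1/‖c_1‖ = (-4, 2, 0)/4.4721 = (-0.8944, 0.4472, 0.0000).
r_{12} = q_1·c_2 = 4.4721.
u_2 = c_2 − 4.4721·q_1 = (1.0000, 2.0000, -4.0000).
‖u_2‖ = 4.5826, so q_2 = (0.2182, 0.4364, -0.8729).

q_2 = (0.2182, 0.4364, -0.8729)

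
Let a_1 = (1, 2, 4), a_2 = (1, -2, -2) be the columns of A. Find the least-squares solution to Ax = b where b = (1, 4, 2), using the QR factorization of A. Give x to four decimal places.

x = (0.4706, -0.6471)

q_1 = a_1/‖a_1‖ = (1, 2, 4)/4.5826 = (0.2182, 0.4364, 0.8729).
r_{12} = q_1·a_2 = -2.4004.
u_2 = a_2 + 2.4004·q_1 = (1.5238, -0.9524, 0.0952).
‖u_2‖ = 1.7995, so q_2 = (0.8468, -0.5293, 0.0529).
Qᵀb = (3.7097, -1.1644).
Back-substitute: x_2 = -1.1644/1.7995 = -0.6471.
x_1 = (3.7097 + 2.4004·(-0.6471))/4.5826 = 0.4706.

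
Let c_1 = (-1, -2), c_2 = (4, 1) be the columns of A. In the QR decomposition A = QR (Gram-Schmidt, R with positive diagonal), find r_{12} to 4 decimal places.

r_{12} = -2.6833

e_1 = c_1/‖c_1‖ = (-1, -2)/2.2361 = (-0.4472, -0.8944).
r_{12} = e_1·c_2 = -2.6833.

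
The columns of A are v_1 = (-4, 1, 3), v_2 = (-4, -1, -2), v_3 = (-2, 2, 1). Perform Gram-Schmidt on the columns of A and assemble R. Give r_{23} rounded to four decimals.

v_1 = (-4, 1, 3); ‖v_1‖ = 5.0990, so e_1 = (-0.7845, 0.1961, 0.5883).
e_1·v_2 = (-0.7845)·(-4) + 0.1961·(-1) + 0.5883·(-2) = 1.7650.
u_2 = v_2 − 1.7650·e_1 = (-2.6154, -1.3462, -3.0385).
‖u_2‖ = 4.2290, so e_2 = (-0.6184, -0.3183, -0.7185).
r_{23} = e_2·v_3 = -0.1182.

r_{23} = -0.1182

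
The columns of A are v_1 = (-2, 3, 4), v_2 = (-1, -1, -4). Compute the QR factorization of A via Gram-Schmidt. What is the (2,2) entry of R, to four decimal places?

r_{22} = 2.8345

q_1 = v_1/‖v_1‖ = (-2, 3, 4)/5.3852 = (-0.3714, 0.5571, 0.7428).
r_{12} = q_1·v_2 = -3.1568.
u_2 = v_2 + 3.1568·q_1 = (-2.1724, 0.7586, -1.6552).
r_{22} = ‖u_2‖ = 2.8345.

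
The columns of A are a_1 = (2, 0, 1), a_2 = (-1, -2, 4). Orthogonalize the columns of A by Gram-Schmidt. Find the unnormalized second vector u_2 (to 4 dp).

e_1 = a_1/‖a_1‖ = (2, 0, 1)/2.2361 = (0.8944, 0.0000, 0.4472).
r_{12} = e_1·a_2 = 0.8944.
u_2 = a_2 − 0.8944·e_1 = (-1.8000, -2.0000, 3.6000).

u_2 = (-1.8000, -2.0000, 3.6000)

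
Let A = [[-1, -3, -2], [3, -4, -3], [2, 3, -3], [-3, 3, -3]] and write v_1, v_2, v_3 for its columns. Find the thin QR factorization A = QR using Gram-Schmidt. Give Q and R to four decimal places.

v_1 = (-1, 3, 2, -3); ‖v_1‖ = 4.7958, so q_1 = (-0.2085, 0.6255, 0.4170, -0.6255).
q_1·v_2 = (-0.2085)·(-3) + 0.6255·(-4) + 0.4170·3 + (-0.6255)·3 = -2.5022.
u_2 = v_2 + 2.5022·q_1 = (-3.5217, -2.4348, 4.0435, 1.4348).
‖u_2‖ = 6.0613, so q_2 = (-0.5810, -0.4017, 0.6671, 0.2367).
q_1·v_3 = (-0.2085)·(-2) + 0.6255·(-3) + 0.4170·(-3) + (-0.6255)·(-3) = -0.8341; q_2·v_3 = (-0.5810)·(-2) + (-0.4017)·(-3) + 0.6671·(-3) + 0.2367·(-3) = -0.3443.
u_3 = v_3 + 0.8341·q_1 + 0.3443·q_2 = (-2.3740, -2.6166, -2.4225, -3.4402).
‖u_3‖ = 5.4942, so q_3 = (-0.4321, -0.4762, -0.4409, -0.6262).

Q = [[-0.2085, -0.5810, -0.4321], [0.6255, -0.4017, -0.4762], [0.4170, 0.6671, -0.4409], [-0.6255, 0.2367, -0.6262]], R = [[4.7958, -2.5022, -0.8341], [0.0000, 6.0613, -0.3443], [0.0000, 0.0000, 5.4942]]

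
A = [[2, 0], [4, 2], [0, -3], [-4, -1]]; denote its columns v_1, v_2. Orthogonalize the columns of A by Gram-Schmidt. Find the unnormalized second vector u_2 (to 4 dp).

u_2 = (-0.6667, 0.6667, -3.0000, 0.3333)

v_1 = (2, 4, 0, -4); ‖v_1‖ = 6.0000, so q_1 = (0.3333, 0.6667, 0.0000, -0.6667).
q_1·v_2 = 0.3333·0 + 0.6667·2 + 0.0000·(-3) + (-0.6667)·(-1) = 2.0000.
u_2 = v_2 − 2.0000·q_1 = (-0.6667, 0.6667, -3.0000, 0.3333).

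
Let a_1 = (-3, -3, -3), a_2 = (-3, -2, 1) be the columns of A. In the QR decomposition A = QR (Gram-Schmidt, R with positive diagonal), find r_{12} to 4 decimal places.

q_1 = a_1/‖a_1‖ = (-3, -3, -3)/5.1962 = (-0.5774, -0.5774, -0.5774).
r_{12} = q_1·a_2 = 2.3094.

r_{12} = 2.3094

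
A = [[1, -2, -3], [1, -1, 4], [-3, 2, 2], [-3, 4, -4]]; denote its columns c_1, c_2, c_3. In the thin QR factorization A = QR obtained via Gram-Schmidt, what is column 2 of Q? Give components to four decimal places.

c_1 = (1, 1, -3, -3); ‖c_1‖ = 4.4721, so e_1 = (0.2236, 0.2236, -0.6708, -0.6708).
e_1·c_2 = 0.2236·(-2) + 0.2236·(-1) + (-0.6708)·2 + (-0.6708)·4 = -4.6957.
u_2 = c_2 + 4.6957·e_1 = (-0.9500, 0.0500, -1.1500, 0.8500).
‖u_2‖ = 1.7176, so e_2 = (-0.5531, 0.0291, -0.6696, 0.4949).

e_2 = (-0.5531, 0.0291, -0.6696, 0.4949)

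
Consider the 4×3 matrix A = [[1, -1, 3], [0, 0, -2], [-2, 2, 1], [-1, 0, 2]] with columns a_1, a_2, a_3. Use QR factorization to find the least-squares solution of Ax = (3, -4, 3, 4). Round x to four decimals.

a_1 = (1, 0, -2, -1); ‖a_1‖ = 2.4495, so e_1 = (0.4082, 0.0000, -0.8165, -0.4082).
e_1·a_2 = 0.4082·(-1) + 0.0000·0 + (-0.8165)·2 + (-0.4082)·0 = -2.0412.
u_2 = a_2 + 2.0412·e_1 = (-0.1667, 0.0000, 0.3333, -0.8333).
‖u_2‖ = 0.9129, so e_2 = (-0.1826, 0.0000, 0.3651, -0.9129).
e_1·a_3 = 0.4082·3 + 0.0000·(-2) + (-0.8165)·1 + (-0.4082)·2 = -0.4082; e_2·a_3 = (-0.1826)·3 + 0.0000·(-2) + 0.3651·1 + (-0.9129)·2 = -2.0083.
u_3 = a_3 + 0.4082·e_1 + 2.0083·e_2 = (2.8000, -2.0000, 1.4000, 0.0000).
‖u_3‖ = 3.7148, so e_3 = (0.7537, -0.5384, 0.3769, 0.0000).
Qᵀb = (-2.8577, -3.1038, 5.5453).
Back-substitute: x_3 = 5.5453/3.7148 = 1.4928.
x_2 = (-3.1038 + 2.0083·1.4928)/0.9129 = -0.1159.
x_1 = (-2.8577 + 2.0412·(-0.1159) + 0.4082·1.4928)/2.4495 = -1.0145.

x = (-1.0145, -0.1159, 1.4928)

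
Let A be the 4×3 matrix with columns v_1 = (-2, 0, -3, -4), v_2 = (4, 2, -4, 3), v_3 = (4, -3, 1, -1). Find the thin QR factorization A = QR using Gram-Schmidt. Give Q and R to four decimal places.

Q = [[-0.3714, 0.5271, 0.6824], [0.0000, 0.3057, -0.6066], [-0.5571, -0.7380, 0.0788], [-0.7428, 0.2899, -0.4003]], R = [[5.3852, -1.4856, -1.2999], [0.0000, 6.5416, 0.1634], [0.0000, 0.0000, 5.0283]]

e_1 = v_1/‖v_1‖ = (-2, 0, -3, -4)/5.3852 = (-0.3714, 0.0000, -0.5571, -0.7428).
r_{12} = e_1·v_2 = -1.4856.
u_2 = v_2 + 1.4856·e_1 = (3.4483, 2.0000, -4.8276, 1.8966).
‖u_2‖ = 6.5416, so e_2 = (0.5271, 0.3057, -0.7380, 0.2899).
r_{13} = e_1·v_3 = -1.2999; r_{23} = e_2·v_3 = 0.1634.
u_3 = v_3 + 1.2999·e_1 − 0.1634·e_2 = (3.4311, -3.0500, 0.3965, -2.0129).
‖u_3‖ = 5.0283, so e_3 = (0.6824, -0.6066, 0.0788, -0.4003).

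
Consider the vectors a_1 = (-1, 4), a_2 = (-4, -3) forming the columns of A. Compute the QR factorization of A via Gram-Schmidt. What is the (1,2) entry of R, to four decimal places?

r_{12} = -1.9403

e_1 = a_1/‖a_1‖ = (-1, 4)/4.1231 = (-0.2425, 0.9701).
r_{12} = e_1·a_2 = -1.9403.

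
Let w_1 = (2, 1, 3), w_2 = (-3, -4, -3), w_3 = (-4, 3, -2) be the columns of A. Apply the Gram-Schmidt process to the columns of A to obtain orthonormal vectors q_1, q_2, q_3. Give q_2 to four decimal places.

q_2 = (-0.0997, -0.9221, 0.3738)

q_1 = w_1/‖w_1‖ = (2, 1, 3)/3.7417 = (0.5345, 0.2673, 0.8018).
r_{12} = q_1·w_2 = -5.0780.
u_2 = w_2 + 5.0780·q_1 = (-0.2857, -2.6429, 1.0714).
‖u_2‖ = 2.8661, so q_2 = (-0.0997, -0.9221, 0.3738).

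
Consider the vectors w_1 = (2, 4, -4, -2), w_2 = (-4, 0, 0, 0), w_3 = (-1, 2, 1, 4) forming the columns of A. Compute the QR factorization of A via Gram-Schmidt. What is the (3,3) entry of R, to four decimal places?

r_{33} = 4.5338

w_1 = (2, 4, -4, -2); ‖w_1‖ = 6.3246, so e_1 = (0.3162, 0.6325, -0.6325, -0.3162).
e_1·w_2 = 0.3162·(-4) + 0.6325·0 + (-0.6325)·0 + (-0.3162)·0 = -1.2649.
u_2 = w_2 + 1.2649·e_1 = (-3.6000, 0.8000, -0.8000, -0.4000).
‖u_2‖ = 3.7947, so e_2 = (-0.9487, 0.2108, -0.2108, -0.1054).
e_1·w_3 = 0.3162·(-1) + 0.6325·2 + (-0.6325)·1 + (-0.3162)·4 = -0.9487; e_2·w_3 = (-0.9487)·(-1) + 0.2108·2 + (-0.2108)·1 + (-0.1054)·4 = 0.7379.
u_3 = w_3 + 0.9487·e_1 − 0.7379·e_2 = (0.0000, 2.4444, 0.5556, 3.7778).
r_{33} = ‖u_3‖ = 4.5338.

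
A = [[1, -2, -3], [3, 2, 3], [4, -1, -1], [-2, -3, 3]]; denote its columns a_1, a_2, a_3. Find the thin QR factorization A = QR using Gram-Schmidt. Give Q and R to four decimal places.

Q = [[0.1826, -0.5367, -0.4381], [0.5477, 0.3416, 0.5873], [0.7303, -0.4392, 0.0093], [-0.3651, -0.6343, 0.6805]], R = [[5.4772, 1.0954, -0.7303], [0.0000, 4.0988, 1.1711], [0.0000, 0.0000, 5.1083]]

e_1 = a_1/‖a_1‖ = (1, 3, 4, -2)/5.4772 = (0.1826, 0.5477, 0.7303, -0.3651).
r_{12} = e_1·a_2 = 1.0954.
u_2 = a_2 − 1.0954·e_1 = (-2.2000, 1.4000, -1.8000, -2.6000).
‖u_2‖ = 4.0988, so e_2 = (-0.5367, 0.3416, -0.4392, -0.6343).
r_{13} = e_1·a_3 = -0.7303; r_{23} = e_2·a_3 = 1.1711.
u_3 = a_3 + 0.7303·e_1 − 1.1711·e_2 = (-2.2381, 3.0000, 0.0476, 3.4762).
‖u_3‖ = 5.1083, so e_3 = (-0.4381, 0.5873, 0.0093, 0.6805).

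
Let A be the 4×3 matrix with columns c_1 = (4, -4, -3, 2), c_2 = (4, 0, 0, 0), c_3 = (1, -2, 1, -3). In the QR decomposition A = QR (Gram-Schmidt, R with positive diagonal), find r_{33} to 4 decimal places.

r_{33} = 3.7370

c_1 = (4, -4, -3, 2); ‖c_1‖ = 6.7082, so e_1 = (0.5963, -0.5963, -0.4472, 0.2981).
e_1·c_2 = 0.5963·4 + (-0.5963)·0 + (-0.4472)·0 + 0.2981·0 = 2.3851.
u_2 = c_2 − 2.3851·e_1 = (2.5778, 1.4222, 1.0667, -0.7111).
‖u_2‖ = 3.2111, so e_2 = (0.8028, 0.4429, 0.3322, -0.2215).
e_1·c_3 = 0.5963·1 + (-0.5963)·(-2) + (-0.4472)·1 + 0.2981·(-3) = 0.4472; e_2·c_3 = 0.8028·1 + 0.4429·(-2) + 0.3322·1 + (-0.2215)·(-3) = 0.9135.
u_3 = c_3 − 0.4472·e_1 − 0.9135·e_2 = (0.0000, -2.1379, 0.8966, -2.9310).
r_{33} = ‖u_3‖ = 3.7370.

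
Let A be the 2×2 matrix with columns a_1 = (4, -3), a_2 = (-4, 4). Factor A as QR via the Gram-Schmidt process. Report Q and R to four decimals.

a_1 = (4, -3); ‖a_1‖ = 5.0000, so q_1 = (0.8000, -0.6000).
q_1·a_2 = 0.8000·(-4) + (-0.6000)·4 = -5.6000.
u_2 = a_2 + 5.6000·q_1 = (0.4800, 0.6400).
‖u_2‖ = 0.8000, so q_2 = (0.6000, 0.8000).

Q = [[0.8000, 0.6000], [-0.6000, 0.8000]], R = [[5.0000, -5.6000], [0.0000, 0.8000]]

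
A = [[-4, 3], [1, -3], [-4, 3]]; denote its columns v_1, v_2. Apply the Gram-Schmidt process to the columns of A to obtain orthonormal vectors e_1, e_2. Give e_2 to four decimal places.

e_1 = v_1/‖v_1‖ = (-4, 1, -4)/5.7446 = (-0.6963, 0.1741, -0.6963).
r_{12} = e_1·v_2 = -4.7001.
u_2 = v_2 + 4.7001·e_1 = (-0.2727, -2.1818, -0.2727).
‖u_2‖ = 2.2156, so e_2 = (-0.1231, -0.9847, -0.1231).

e_2 = (-0.1231, -0.9847, -0.1231)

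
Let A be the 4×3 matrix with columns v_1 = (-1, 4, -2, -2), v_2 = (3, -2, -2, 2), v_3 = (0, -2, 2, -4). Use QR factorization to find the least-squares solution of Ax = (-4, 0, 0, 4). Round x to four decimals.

x = (-0.8073, -1.0522, -1.1519)

v_1 = (-1, 4, -2, -2); ‖v_1‖ = 5.0000, so e_1 = (-0.2000, 0.8000, -0.4000, -0.4000).
e_1·v_2 = (-0.2000)·3 + 0.8000·(-2) + (-0.4000)·(-2) + (-0.4000)·2 = -2.2000.
u_2 = v_2 + 2.2000·e_1 = (2.5600, -0.2400, -2.8800, 1.1200).
‖u_2‖ = 4.0200, so e_2 = (0.6368, -0.0597, -0.7164, 0.2786).
e_1·v_3 = (-0.2000)·0 + 0.8000·(-2) + (-0.4000)·2 + (-0.4000)·(-4) = -0.8000; e_2·v_3 = 0.6368·0 + (-0.0597)·(-2) + (-0.7164)·2 + 0.2786·(-4) = -2.4279.
u_3 = v_3 + 0.8000·e_1 + 2.4279·e_2 = (1.3861, -1.5050, -0.0594, -3.6436).
‖u_3‖ = 4.1792, so e_3 = (0.3317, -0.3601, -0.0142, -0.8718).
Qᵀb = (-0.8000, -1.4329, -4.8141).
Back-substitute: x_3 = -4.8141/4.1792 = -1.1519.
x_2 = (-1.4329 + 2.4279·(-1.1519))/4.0200 = -1.0522.
x_1 = (-0.8000 + 2.2000·(-1.0522) + 0.8000·(-1.1519))/5.0000 = -0.8073.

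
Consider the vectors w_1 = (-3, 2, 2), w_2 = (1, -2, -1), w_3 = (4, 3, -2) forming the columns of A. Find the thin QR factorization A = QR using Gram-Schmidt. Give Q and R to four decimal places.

Q = [[-0.7276, -0.5293, -0.4364], [0.4851, -0.8468, 0.2182], [0.4851, 0.0529, -0.8729]], R = [[4.1231, -2.1828, -2.4254], [0.0000, 1.1114, -4.7633], [0.0000, 0.0000, 0.6547]]

w_1 = (-3, 2, 2); ‖w_1‖ = 4.1231, so e_1 = (-0.7276, 0.4851, 0.4851).
e_1·w_2 = (-0.7276)·1 + 0.4851·(-2) + 0.4851·(-1) = -2.1828.
u_2 = w_2 + 2.1828·e_1 = (-0.5882, -0.9412, 0.0588).
‖u_2‖ = 1.1114, so e_2 = (-0.5293, -0.8468, 0.0529).
e_1·w_3 = (-0.7276)·4 + 0.4851·3 + 0.4851·(-2) = -2.4254; e_2·w_3 = (-0.5293)·4 + (-0.8468)·3 + 0.0529·(-2) = -4.7633.
u_3 = w_3 + 2.4254·e_1 + 4.7633·e_2 = (-0.2857, 0.1429, -0.5714).
‖u_3‖ = 0.6547, so e_3 = (-0.4364, 0.2182, -0.8729).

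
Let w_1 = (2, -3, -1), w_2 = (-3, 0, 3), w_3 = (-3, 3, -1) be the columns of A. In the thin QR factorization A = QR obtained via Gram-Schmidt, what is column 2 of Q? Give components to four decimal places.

w_1 = (2, -3, -1); ‖w_1‖ = 3.7417, so e_1 = (0.5345, -0.8018, -0.2673).
e_1·w_2 = 0.5345·(-3) + (-0.8018)·0 + (-0.2673)·3 = -2.4054.
u_2 = w_2 + 2.4054·e_1 = (-1.7143, -1.9286, 2.3571).
‖u_2‖ = 3.4949, so e_2 = (-0.4905, -0.5518, 0.6745).

e_2 = (-0.4905, -0.5518, 0.6745)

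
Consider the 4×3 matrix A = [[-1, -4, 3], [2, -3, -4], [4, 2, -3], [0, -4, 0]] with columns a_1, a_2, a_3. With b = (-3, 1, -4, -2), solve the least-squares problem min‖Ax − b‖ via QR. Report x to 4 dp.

a_1 = (-1, 2, 4, 0); ‖a_1‖ = 4.5826, so q_1 = (-0.2182, 0.4364, 0.8729, 0.0000).
q_1·a_2 = (-0.2182)·(-4) + 0.4364·(-3) + 0.8729·2 + 0.0000·(-4) = 1.3093.
u_2 = a_2 − 1.3093·q_1 = (-3.7143, -3.5714, 0.8571, -4.0000).
‖u_2‖ = 6.5792, so q_2 = (-0.5646, -0.5428, 0.1303, -0.6080).
q_1·a_3 = (-0.2182)·3 + 0.4364·(-4) + 0.8729·(-3) + 0.0000·0 = -5.0190; q_2·a_3 = (-0.5646)·3 + (-0.5428)·(-4) + 0.1303·(-3) + (-0.6080)·0 = 0.0869.
u_3 = a_3 + 5.0190·q_1 − 0.0869·q_2 = (1.9538, -1.7624, 1.3696, 0.0528).
‖u_3‖ = 2.9668, so q_3 = (0.6586, -0.5940, 0.4617, 0.0178).
Qᵀb = (-2.4004, 1.8456, -4.4519).
Back-substitute: x_3 = -4.4519/2.9668 = -1.5006.
x_2 = (1.8456 − 0.0869·(-1.5006))/6.5792 = 0.3003.
x_1 = (-2.4004 − 1.3093·0.3003 + 5.0190·(-1.5006))/4.5826 = -2.2531.

x = (-2.2531, 0.3003, -1.5006)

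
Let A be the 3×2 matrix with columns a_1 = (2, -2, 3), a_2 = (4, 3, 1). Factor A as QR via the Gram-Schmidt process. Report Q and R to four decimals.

a_1 = (2, -2, 3); ‖a_1‖ = 4.1231, so q_1 = (0.4851, -0.4851, 0.7276).
q_1·a_2 = 0.4851·4 + (-0.4851)·3 + 0.7276·1 = 1.2127.
u_2 = a_2 − 1.2127·q_1 = (3.4118, 3.5882, 0.1176).
‖u_2‖ = 4.9527, so q_2 = (0.6889, 0.7245, 0.0238).

Q = [[0.4851, 0.6889], [-0.4851, 0.7245], [0.7276, 0.0238]], R = [[4.1231, 1.2127], [0.0000, 4.9527]]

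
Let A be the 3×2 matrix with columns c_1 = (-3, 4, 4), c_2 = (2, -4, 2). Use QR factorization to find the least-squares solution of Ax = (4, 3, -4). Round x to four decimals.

x = (-0.7005, -0.9086)

c_1 = (-3, 4, 4); ‖c_1‖ = 6.4031, so q_1 = (-0.4685, 0.6247, 0.6247).
q_1·c_2 = (-0.4685)·2 + 0.6247·(-4) + 0.6247·2 = -2.1864.
u_2 = c_2 + 2.1864·q_1 = (0.9756, -2.6341, 3.3659).
‖u_2‖ = 4.3840, so q_2 = (0.2225, -0.6009, 0.7678).
Qᵀb = (-2.4988, -3.9834).
Back-substitute: x_2 = -3.9834/4.3840 = -0.9086.
x_1 = (-2.4988 + 2.1864·(-0.9086))/6.4031 = -0.7005.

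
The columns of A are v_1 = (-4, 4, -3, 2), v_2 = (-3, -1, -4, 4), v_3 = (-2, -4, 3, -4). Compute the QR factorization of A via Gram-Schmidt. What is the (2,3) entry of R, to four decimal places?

r_{23} = -0.4931

e_1 = v_1/‖v_1‖ = (-4, 4, -3, 2)/6.7082 = (-0.5963, 0.5963, -0.4472, 0.2981).
r_{12} = e_1·v_2 = 4.1740.
u_2 = v_2 − 4.1740·e_1 = (-0.5111, -3.4889, -2.1333, 2.7556).
‖u_2‖ = 4.9576, so e_2 = (-0.1031, -0.7037, -0.4303, 0.5558).
r_{23} = e_2·v_3 = -0.4931.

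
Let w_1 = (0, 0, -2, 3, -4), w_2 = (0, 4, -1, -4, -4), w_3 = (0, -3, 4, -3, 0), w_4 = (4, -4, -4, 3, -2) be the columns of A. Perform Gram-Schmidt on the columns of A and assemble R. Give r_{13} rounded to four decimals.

r_{13} = -3.1568

w_1 = (0, 0, -2, 3, -4); ‖w_1‖ = 5.3852, so e_1 = (0.0000, 0.0000, -0.3714, 0.5571, -0.7428).
r_{13} = e_1·w_3 = -3.1568.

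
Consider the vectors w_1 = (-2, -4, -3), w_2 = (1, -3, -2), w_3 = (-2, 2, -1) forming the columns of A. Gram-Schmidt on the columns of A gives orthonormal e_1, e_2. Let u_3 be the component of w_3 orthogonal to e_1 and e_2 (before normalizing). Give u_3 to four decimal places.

w_1 = (-2, -4, -3); ‖w_1‖ = 5.3852, so e_1 = (-0.3714, -0.7428, -0.5571).
e_1·w_2 = (-0.3714)·1 + (-0.7428)·(-3) + (-0.5571)·(-2) = 2.9711.
u_2 = w_2 − 2.9711·e_1 = (2.1034, -0.7931, -0.3448).
‖u_2‖ = 2.2743, so e_2 = (0.9249, -0.3487, -0.1516).
e_1·w_3 = (-0.3714)·(-2) + (-0.7428)·2 + (-0.5571)·(-1) = -0.1857; e_2·w_3 = 0.9249·(-2) + (-0.3487)·2 + (-0.1516)·(-1) = -2.3956.
u_3 = w_3 + 0.1857·e_1 + 2.3956·e_2 = (0.1467, 1.0267, -1.4667).

u_3 = (0.1467, 1.0267, -1.4667)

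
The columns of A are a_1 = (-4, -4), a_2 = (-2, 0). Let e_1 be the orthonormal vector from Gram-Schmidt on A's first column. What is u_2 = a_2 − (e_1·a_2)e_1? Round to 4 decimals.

u_2 = (-1.0000, 1.0000)

e_1 = a_1/‖a_1‖ = (-4, -4)/5.6569 = (-0.7071, -0.7071).
r_{12} = e_1·a_2 = 1.4142.
u_2 = a_2 − 1.4142·e_1 = (-1.0000, 1.0000).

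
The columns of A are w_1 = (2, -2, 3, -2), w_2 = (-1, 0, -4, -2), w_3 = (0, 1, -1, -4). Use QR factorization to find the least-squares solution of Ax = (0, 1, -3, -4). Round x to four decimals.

w_1 = (2, -2, 3, -2); ‖w_1‖ = 4.5826, so q_1 = (0.4364, -0.4364, 0.6547, -0.4364).
q_1·w_2 = 0.4364·(-1) + (-0.4364)·0 + 0.6547·(-4) + (-0.4364)·(-2) = -2.1822.
u_2 = w_2 + 2.1822·q_1 = (-0.0476, -0.9524, -2.5714, -2.9524).
‖u_2‖ = 4.0297, so q_2 = (-0.0118, -0.2363, -0.6381, -0.7327).
q_1·w_3 = 0.4364·0 + (-0.4364)·1 + 0.6547·(-1) + (-0.4364)·(-4) = 0.6547; q_2·w_3 = (-0.0118)·0 + (-0.2363)·1 + (-0.6381)·(-1) + (-0.7327)·(-4) = 3.3324.
u_3 = w_3 − 0.6547·q_1 − 3.3324·q_2 = (-0.2463, 2.0733, 0.6979, -1.2727).
‖u_3‖ = 2.5429, so q_3 = (-0.0969, 0.8153, 0.2745, -0.5005).
Qᵀb = (-0.6547, 4.6087, 1.9939).
Back-substitute: x_3 = 1.9939/2.5429 = 0.7841.
x_2 = (4.6087 − 3.3324·0.7841)/4.0297 = 0.4952.
x_1 = (-0.6547 + 2.1822·0.4952 − 0.6547·0.7841)/4.5826 = -0.0190.

x = (-0.0190, 0.4952, 0.7841)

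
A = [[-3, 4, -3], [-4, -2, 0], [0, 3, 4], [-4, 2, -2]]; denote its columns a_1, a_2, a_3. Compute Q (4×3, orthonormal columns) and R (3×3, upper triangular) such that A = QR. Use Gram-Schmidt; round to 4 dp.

Q = [[-0.4685, 0.5749, -0.3972], [-0.6247, -0.5839, 0.3767], [0.0000, 0.5525, 0.8332], [-0.6247, 0.1527, -0.0788]], R = [[6.4031, -1.8741, 2.6550], [0.0000, 5.4303, 0.1797], [0.0000, 0.0000, 4.6818]]

a_1 = (-3, -4, 0, -4); ‖a_1‖ = 6.4031, so q_1 = (-0.4685, -0.6247, 0.0000, -0.6247).
q_1·a_2 = (-0.4685)·4 + (-0.6247)·(-2) + 0.0000·3 + (-0.6247)·2 = -1.8741.
u_2 = a_2 + 1.8741·q_1 = (3.1220, -3.1707, 3.0000, 0.8293).
‖u_2‖ = 5.4303, so q_2 = (0.5749, -0.5839, 0.5525, 0.1527).
q_1·a_3 = (-0.4685)·(-3) + (-0.6247)·0 + 0.0000·4 + (-0.6247)·(-2) = 2.6550; q_2·a_3 = 0.5749·(-3) + (-0.5839)·0 + 0.5525·4 + 0.1527·(-2) = 0.1797.
u_3 = a_3 − 2.6550·q_1 − 0.1797·q_2 = (-1.8594, 1.7634, 3.9007, -0.3689).
‖u_3‖ = 4.6818, so q_3 = (-0.3972, 0.3767, 0.8332, -0.0788).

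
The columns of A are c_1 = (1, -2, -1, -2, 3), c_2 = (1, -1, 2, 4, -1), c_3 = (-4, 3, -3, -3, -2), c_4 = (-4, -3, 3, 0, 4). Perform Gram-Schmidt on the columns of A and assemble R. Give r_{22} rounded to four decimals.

c_1 = (1, -2, -1, -2, 3); ‖c_1‖ = 4.3589, so e_1 = (0.2294, -0.4588, -0.2294, -0.4588, 0.6882).
e_1·c_2 = 0.2294·1 + (-0.4588)·(-1) + (-0.2294)·2 + (-0.4588)·4 + 0.6882·(-1) = -2.2942.
u_2 = c_2 + 2.2942·e_1 = (1.5263, -2.0526, 1.4737, 2.9474, 0.5789).
r_{22} = ‖u_2‖ = 4.2115.

r_{22} = 4.2115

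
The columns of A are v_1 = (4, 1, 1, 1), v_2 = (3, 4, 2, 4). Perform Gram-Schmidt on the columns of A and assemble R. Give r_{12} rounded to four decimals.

v_1 = (4, 1, 1, 1); ‖v_1‖ = 4.3589, so e_1 = (0.9177, 0.2294, 0.2294, 0.2294).
r_{12} = e_1·v_2 = 5.0471.

r_{12} = 5.0471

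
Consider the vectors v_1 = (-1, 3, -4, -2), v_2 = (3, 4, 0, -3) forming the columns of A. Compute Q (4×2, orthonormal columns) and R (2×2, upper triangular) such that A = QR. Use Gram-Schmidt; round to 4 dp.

v_1 = (-1, 3, -4, -2); ‖v_1‖ = 5.4772, so e_1 = (-0.1826, 0.5477, -0.7303, -0.3651).
e_1·v_2 = (-0.1826)·3 + 0.5477·4 + (-0.7303)·0 + (-0.3651)·(-3) = 2.7386.
u_2 = v_2 − 2.7386·e_1 = (3.5000, 2.5000, 2.0000, -2.0000).
‖u_2‖ = 5.1478, so e_2 = (0.6799, 0.4856, 0.3885, -0.3885).

Q = [[-0.1826, 0.6799], [0.5477, 0.4856], [-0.7303, 0.3885], [-0.3651, -0.3885]], R = [[5.4772, 2.7386], [0.0000, 5.1478]]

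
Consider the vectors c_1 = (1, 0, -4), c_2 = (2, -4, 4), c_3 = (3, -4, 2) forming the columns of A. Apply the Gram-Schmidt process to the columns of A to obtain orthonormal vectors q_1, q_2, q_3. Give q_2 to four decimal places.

q_1 = c_1/‖c_1‖ = (1, 0, -4)/4.1231 = (0.2425, 0.0000, -0.9701).
r_{12} = q_1·c_2 = -3.3955.
u_2 = c_2 + 3.3955·q_1 = (2.8235, -4.0000, 0.7059).
‖u_2‖ = 4.9468, so q_2 = (0.5708, -0.8086, 0.1427).

q_2 = (0.5708, -0.8086, 0.1427)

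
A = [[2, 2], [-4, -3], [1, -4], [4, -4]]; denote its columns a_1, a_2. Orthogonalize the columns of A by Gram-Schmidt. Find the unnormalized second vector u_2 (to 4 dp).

u_2 = (2.2162, -3.4324, -3.8919, -3.5676)

e_1 = a_1/‖a_1‖ = (2, -4, 1, 4)/6.0828 = (0.3288, -0.6576, 0.1644, 0.6576).
r_{12} = e_1·a_2 = -0.6576.
u_2 = a_2 + 0.6576·e_1 = (2.2162, -3.4324, -3.8919, -3.5676).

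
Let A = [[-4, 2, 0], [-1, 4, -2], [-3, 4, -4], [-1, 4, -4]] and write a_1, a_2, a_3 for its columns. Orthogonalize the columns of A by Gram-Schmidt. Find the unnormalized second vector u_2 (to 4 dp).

u_2 = (-2.1481, 2.9630, 0.8889, 2.9630)

a_1 = (-4, -1, -3, -1); ‖a_1‖ = 5.1962, so q_1 = (-0.7698, -0.1925, -0.5774, -0.1925).
q_1·a_2 = (-0.7698)·2 + (-0.1925)·4 + (-0.5774)·4 + (-0.1925)·4 = -5.3886.
u_2 = a_2 + 5.3886·q_1 = (-2.1481, 2.9630, 0.8889, 2.9630).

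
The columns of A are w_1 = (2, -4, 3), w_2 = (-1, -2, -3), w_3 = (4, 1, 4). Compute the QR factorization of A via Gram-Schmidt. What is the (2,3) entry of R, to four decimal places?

w_1 = (2, -4, 3); ‖w_1‖ = 5.3852, so q_1 = (0.3714, -0.7428, 0.5571).
q_1·w_2 = 0.3714·(-1) + (-0.7428)·(-2) + 0.5571·(-3) = -0.5571.
u_2 = w_2 + 0.5571·q_1 = (-0.7931, -2.4138, -2.6897).
‖u_2‖ = 3.7000, so q_2 = (-0.2144, -0.6524, -0.7269).
r_{23} = q_2·w_3 = -4.4176.

r_{23} = -4.4176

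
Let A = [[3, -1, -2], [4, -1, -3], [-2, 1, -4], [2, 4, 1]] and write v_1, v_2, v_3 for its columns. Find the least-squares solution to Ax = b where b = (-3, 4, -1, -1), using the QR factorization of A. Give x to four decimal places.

x = (0.2042, -0.3065, 0.0055)

v_1 = (3, 4, -2, 2); ‖v_1‖ = 5.7446, so q_1 = (0.5222, 0.6963, -0.3482, 0.3482).
q_1·v_2 = 0.5222·(-1) + 0.6963·(-1) + (-0.3482)·1 + 0.3482·4 = -0.1741.
u_2 = v_2 + 0.1741·q_1 = (-0.9091, -0.8788, 0.9394, 4.0606).
‖u_2‖ = 4.3554, so q_2 = (-0.2087, -0.2018, 0.2157, 0.9323).
q_1·v_3 = 0.5222·(-2) + 0.6963·(-3) + (-0.3482)·(-4) + 0.3482·1 = -1.3926; q_2·v_3 = (-0.2087)·(-2) + (-0.2018)·(-3) + 0.2157·(-4) + 0.9323·1 = 1.0923.
u_3 = v_3 + 1.3926·q_1 − 1.0923·q_2 = (-1.0447, -1.8099, -4.7204, 0.4665).
‖u_3‖ = 5.1834, so q_3 = (-0.2016, -0.3492, -0.9107, 0.0900).
Qᵀb = (1.2185, -1.3289, 0.0287).
Back-substitute: x_3 = 0.0287/5.1834 = 0.0055.
x_2 = (-1.3289 − 1.0923·0.0055)/4.3554 = -0.3065.
x_1 = (1.2185 + 0.1741·(-0.3065) + 1.3926·0.0055)/5.7446 = 0.2042.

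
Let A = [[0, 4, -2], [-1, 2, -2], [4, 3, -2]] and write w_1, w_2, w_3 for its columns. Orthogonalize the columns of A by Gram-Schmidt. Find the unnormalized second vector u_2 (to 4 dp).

u_2 = (4.0000, 2.5882, 0.6471)

w_1 = (0, -1, 4); ‖w_1‖ = 4.1231, so q_1 = (0.0000, -0.2425, 0.9701).
q_1·w_2 = 0.0000·4 + (-0.2425)·2 + 0.9701·3 = 2.4254.
u_2 = w_2 − 2.4254·q_1 = (4.0000, 2.5882, 0.6471).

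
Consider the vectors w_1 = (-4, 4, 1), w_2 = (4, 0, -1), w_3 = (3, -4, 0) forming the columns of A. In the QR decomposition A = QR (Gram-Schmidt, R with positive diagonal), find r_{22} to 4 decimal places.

q_1 = w_1/‖w_1‖ = (-4, 4, 1)/5.7446 = (-0.6963, 0.6963, 0.1741).
r_{12} = q_1·w_2 = -2.9593.
u_2 = w_2 + 2.9593·q_1 = (1.9394, 2.0606, -0.4848).
r_{22} = ‖u_2‖ = 2.8710.

r_{22} = 2.8710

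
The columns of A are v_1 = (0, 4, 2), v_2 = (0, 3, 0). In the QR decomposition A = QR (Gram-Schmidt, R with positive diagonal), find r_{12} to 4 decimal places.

r_{12} = 2.6833

v_1 = (0, 4, 2); ‖v_1‖ = 4.4721, so e_1 = (0.0000, 0.8944, 0.4472).
r_{12} = e_1·v_2 = 2.6833.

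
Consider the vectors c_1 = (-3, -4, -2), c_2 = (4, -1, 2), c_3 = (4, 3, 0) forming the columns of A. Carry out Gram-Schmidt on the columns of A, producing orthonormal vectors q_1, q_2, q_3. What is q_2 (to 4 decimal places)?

c_1 = (-3, -4, -2); ‖c_1‖ = 5.3852, so q_1 = (-0.5571, -0.7428, -0.3714).
q_1·c_2 = (-0.5571)·4 + (-0.7428)·(-1) + (-0.3714)·2 = -2.2283.
u_2 = c_2 + 2.2283·q_1 = (2.7586, -2.6552, 1.1724).
‖u_2‖ = 4.0043, so q_2 = (0.6889, -0.6631, 0.2928).

q_2 = (0.6889, -0.6631, 0.2928)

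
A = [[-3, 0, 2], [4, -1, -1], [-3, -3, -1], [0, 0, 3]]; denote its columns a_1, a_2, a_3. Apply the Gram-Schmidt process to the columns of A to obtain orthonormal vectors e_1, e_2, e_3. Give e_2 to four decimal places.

e_1 = a_1/‖a_1‖ = (-3, 4, -3, 0)/5.8310 = (-0.5145, 0.6860, -0.5145, 0.0000).
r_{12} = e_1·a_2 = 0.8575.
u_2 = a_2 − 0.8575·e_1 = (0.4412, -1.5882, -2.5588, 0.0000).
‖u_2‖ = 3.0438, so e_2 = (0.1449, -0.5218, -0.8407, 0.0000).

e_2 = (0.1449, -0.5218, -0.8407, 0.0000)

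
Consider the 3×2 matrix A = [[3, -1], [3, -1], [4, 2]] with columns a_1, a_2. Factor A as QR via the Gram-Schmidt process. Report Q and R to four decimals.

a_1 = (3, 3, 4); ‖a_1‖ = 5.8310, so q_1 = (0.5145, 0.5145, 0.6860).
q_1·a_2 = 0.5145·(-1) + 0.5145·(-1) + 0.6860·2 = 0.3430.
u_2 = a_2 − 0.3430·q_1 = (-1.1765, -1.1765, 1.7647).
‖u_2‖ = 2.4254, so q_2 = (-0.4851, -0.4851, 0.7276).

Q = [[0.5145, -0.4851], [0.5145, -0.4851], [0.6860, 0.7276]], R = [[5.8310, 0.3430], [0.0000, 2.4254]]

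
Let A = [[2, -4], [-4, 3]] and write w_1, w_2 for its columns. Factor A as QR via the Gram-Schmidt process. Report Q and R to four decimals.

Q = [[0.4472, -0.8944], [-0.8944, -0.4472]], R = [[4.4721, -4.4721], [0.0000, 2.2361]]

w_1 = (2, -4); ‖w_1‖ = 4.4721, so e_1 = (0.4472, -0.8944).
e_1·w_2 = 0.4472·(-4) + (-0.8944)·3 = -4.4721.
u_2 = w_2 + 4.4721·e_1 = (-2.0000, -1.0000).
‖u_2‖ = 2.2361, so e_2 = (-0.8944, -0.4472).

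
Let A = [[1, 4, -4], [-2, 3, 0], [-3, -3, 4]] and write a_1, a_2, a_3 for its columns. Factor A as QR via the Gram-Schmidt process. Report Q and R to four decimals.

e_1 = a_1/‖a_1‖ = (1, -2, -3)/3.7417 = (0.2673, -0.5345, -0.8018).
r_{12} = e_1·a_2 = 1.8708.
u_2 = a_2 − 1.8708·e_1 = (3.5000, 4.0000, -1.5000).
‖u_2‖ = 5.5227, so e_2 = (0.6338, 0.7243, -0.2716).
r_{13} = e_1·a_3 = -4.2762; r_{23} = e_2·a_3 = -3.6214.
u_3 = a_3 + 4.2762·e_1 + 3.6214·e_2 = (-0.5621, 0.3372, -0.4122).
‖u_3‖ = 0.7743, so e_3 = (-0.7259, 0.4355, -0.5323).

Q = [[0.2673, 0.6338, -0.7259], [-0.5345, 0.7243, 0.4355], [-0.8018, -0.2716, -0.5323]], R = [[3.7417, 1.8708, -4.2762], [0.0000, 5.5227, -3.6214], [0.0000, 0.0000, 0.7743]]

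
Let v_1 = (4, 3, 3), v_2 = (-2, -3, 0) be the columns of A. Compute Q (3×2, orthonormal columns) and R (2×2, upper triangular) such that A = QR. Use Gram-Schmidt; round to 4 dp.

v_1 = (4, 3, 3); ‖v_1‖ = 5.8310, so e_1 = (0.6860, 0.5145, 0.5145).
e_1·v_2 = 0.6860·(-2) + 0.5145·(-3) + 0.5145·0 = -2.9155.
u_2 = v_2 + 2.9155·e_1 = (0.0000, -1.5000, 1.5000).
‖u_2‖ = 2.1213, so e_2 = (0.0000, -0.7071, 0.7071).

Q = [[0.6860, 0.0000], [0.5145, -0.7071], [0.5145, 0.7071]], R = [[5.8310, -2.9155], [0.0000, 2.1213]]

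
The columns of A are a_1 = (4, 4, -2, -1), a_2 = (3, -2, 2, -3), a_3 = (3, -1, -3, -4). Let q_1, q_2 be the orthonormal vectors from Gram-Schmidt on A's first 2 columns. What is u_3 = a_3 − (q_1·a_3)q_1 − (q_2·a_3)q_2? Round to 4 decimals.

a_1 = (4, 4, -2, -1); ‖a_1‖ = 6.0828, so q_1 = (0.6576, 0.6576, -0.3288, -0.1644).
q_1·a_2 = 0.6576·3 + 0.6576·(-2) + (-0.3288)·2 + (-0.1644)·(-3) = 0.4932.
u_2 = a_2 − 0.4932·q_1 = (2.6757, -2.3243, 2.1622, -2.9189).
‖u_2‖ = 5.0751, so q_2 = (0.5272, -0.4580, 0.4260, -0.5751).
q_1·a_3 = 0.6576·3 + 0.6576·(-1) + (-0.3288)·(-3) + (-0.1644)·(-4) = 2.9592; q_2·a_3 = 0.5272·3 + (-0.4580)·(-1) + 0.4260·(-3) + (-0.5751)·(-4) = 3.0621.
u_3 = a_3 − 2.9592·q_1 − 3.0621·q_2 = (-0.5603, -1.5435, -3.3316, -1.7524).

u_3 = (-0.5603, -1.5435, -3.3316, -1.7524)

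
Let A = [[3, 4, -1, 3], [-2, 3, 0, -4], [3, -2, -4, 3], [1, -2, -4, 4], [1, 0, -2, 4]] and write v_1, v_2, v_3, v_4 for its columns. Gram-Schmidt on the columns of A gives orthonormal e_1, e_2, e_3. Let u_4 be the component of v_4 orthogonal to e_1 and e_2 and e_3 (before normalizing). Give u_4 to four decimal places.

u_4 = (0.3069, -1.1875, -2.1548, 0.9873, 2.1816)

v_1 = (3, -2, 3, 1, 1); ‖v_1‖ = 4.8990, so e_1 = (0.6124, -0.4082, 0.6124, 0.2041, 0.2041).
e_1·v_2 = 0.6124·4 + (-0.4082)·3 + 0.6124·(-2) + 0.2041·(-2) + 0.2041·0 = -0.4082.
u_2 = v_2 + 0.4082·e_1 = (4.2500, 2.8333, -1.7500, -1.9167, 0.0833).
‖u_2‖ = 5.7300, so e_2 = (0.7417, 0.4945, -0.3054, -0.3345, 0.0145).
e_1·v_3 = 0.6124·(-1) + (-0.4082)·0 + 0.6124·(-4) + 0.2041·(-4) + 0.2041·(-2) = -4.2866; e_2·v_3 = 0.7417·(-1) + 0.4945·0 + (-0.3054)·(-4) + (-0.3345)·(-4) + 0.0145·(-2) = 1.7888.
u_3 = v_3 + 4.2866·e_1 − 1.7888·e_2 = (0.2982, -2.6345, -0.8287, -2.5266, -1.1510).
‖u_3‖ = 3.9275, so e_3 = (0.0759, -0.6708, -0.2110, -0.6433, -0.2931).
e_1·v_4 = 0.6124·3 + (-0.4082)·(-4) + 0.6124·3 + 0.2041·4 + 0.2041·4 = 6.9402; e_2·v_4 = 0.7417·3 + 0.4945·(-4) + (-0.3054)·3 + (-0.3345)·4 + 0.0145·4 = -1.9488; e_3·v_4 = 0.0759·3 + (-0.6708)·(-4) + (-0.2110)·3 + (-0.6433)·4 + (-0.2931)·4 = -1.4676.
u_4 = v_4 − 6.9402·e_1 + 1.9488·e_2 + 1.4676·e_3 = (0.3069, -1.1875, -2.1548, 0.9873, 2.1816).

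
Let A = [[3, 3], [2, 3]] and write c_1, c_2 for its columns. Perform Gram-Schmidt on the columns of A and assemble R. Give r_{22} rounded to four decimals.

e_1 = c_1/‖c_1‖ = (3, 2)/3.6056 = (0.8321, 0.5547).
r_{12} = e_1·c_2 = 4.1603.
u_2 = c_2 − 4.1603·e_1 = (-0.4615, 0.6923).
r_{22} = ‖u_2‖ = 0.8321.

r_{22} = 0.8321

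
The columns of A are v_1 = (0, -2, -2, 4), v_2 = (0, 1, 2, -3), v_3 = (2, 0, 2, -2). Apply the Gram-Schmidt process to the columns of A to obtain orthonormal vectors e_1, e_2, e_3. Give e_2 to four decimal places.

v_1 = (0, -2, -2, 4); ‖v_1‖ = 4.8990, so e_1 = (0.0000, -0.4082, -0.4082, 0.8165).
e_1·v_2 = 0.0000·0 + (-0.4082)·1 + (-0.4082)·2 + 0.8165·(-3) = -3.6742.
u_2 = v_2 + 3.6742·e_1 = (0.0000, -0.5000, 0.5000, 0.0000).
‖u_2‖ = 0.7071, so e_2 = (0.0000, -0.7071, 0.7071, 0.0000).

e_2 = (0.0000, -0.7071, 0.7071, 0.0000)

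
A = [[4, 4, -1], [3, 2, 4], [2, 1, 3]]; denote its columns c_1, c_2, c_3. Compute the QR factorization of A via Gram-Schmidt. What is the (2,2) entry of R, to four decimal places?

r_{22} = 1.0667

c_1 = (4, 3, 2); ‖c_1‖ = 5.3852, so e_1 = (0.7428, 0.5571, 0.3714).
e_1·c_2 = 0.7428·4 + 0.5571·2 + 0.3714·1 = 4.4567.
u_2 = c_2 − 4.4567·e_1 = (0.6897, -0.4828, -0.6552).
r_{22} = ‖u_2‖ = 1.0667.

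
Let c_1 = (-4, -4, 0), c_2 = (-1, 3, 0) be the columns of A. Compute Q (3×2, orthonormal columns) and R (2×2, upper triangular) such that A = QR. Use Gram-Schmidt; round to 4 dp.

Q = [[-0.7071, -0.7071], [-0.7071, 0.7071], [0.0000, 0.0000]], R = [[5.6569, -1.4142], [0.0000, 2.8284]]

q_1 = c_1/‖c_1‖ = (-4, -4, 0)/5.6569 = (-0.7071, -0.7071, 0.0000).
r_{12} = q_1·c_2 = -1.4142.
u_2 = c_2 + 1.4142·q_1 = (-2.0000, 2.0000, 0.0000).
‖u_2‖ = 2.8284, so q_2 = (-0.7071, 0.7071, 0.0000).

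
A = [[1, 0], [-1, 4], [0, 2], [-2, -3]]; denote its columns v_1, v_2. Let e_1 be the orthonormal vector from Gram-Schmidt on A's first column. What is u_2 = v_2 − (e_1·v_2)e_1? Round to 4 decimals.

u_2 = (-0.3333, 4.3333, 2.0000, -2.3333)

v_1 = (1, -1, 0, -2); ‖v_1‖ = 2.4495, so e_1 = (0.4082, -0.4082, 0.0000, -0.8165).
e_1·v_2 = 0.4082·0 + (-0.4082)·4 + 0.0000·2 + (-0.8165)·(-3) = 0.8165.
u_2 = v_2 − 0.8165·e_1 = (-0.3333, 4.3333, 2.0000, -2.3333).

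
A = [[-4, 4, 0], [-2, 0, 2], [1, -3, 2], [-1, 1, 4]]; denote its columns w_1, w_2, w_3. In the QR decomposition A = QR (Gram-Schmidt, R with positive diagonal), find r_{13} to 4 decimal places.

w_1 = (-4, -2, 1, -1); ‖w_1‖ = 4.6904, so q_1 = (-0.8528, -0.4264, 0.2132, -0.2132).
r_{13} = q_1·w_3 = -1.2792.

r_{13} = -1.2792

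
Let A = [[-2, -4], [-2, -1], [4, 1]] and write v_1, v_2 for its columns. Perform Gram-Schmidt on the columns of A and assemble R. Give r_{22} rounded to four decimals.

r_{22} = 3.1358

v_1 = (-2, -2, 4); ‖v_1‖ = 4.8990, so q_1 = (-0.4082, -0.4082, 0.8165).
q_1·v_2 = (-0.4082)·(-4) + (-0.4082)·(-1) + 0.8165·1 = 2.8577.
u_2 = v_2 − 2.8577·q_1 = (-2.8333, 0.1667, -1.3333).
r_{22} = ‖u_2‖ = 3.1358.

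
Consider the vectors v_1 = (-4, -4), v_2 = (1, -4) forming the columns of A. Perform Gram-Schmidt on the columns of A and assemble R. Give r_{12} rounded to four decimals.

v_1 = (-4, -4); ‖v_1‖ = 5.6569, so e_1 = (-0.7071, -0.7071).
r_{12} = e_1·v_2 = 2.1213.

r_{12} = 2.1213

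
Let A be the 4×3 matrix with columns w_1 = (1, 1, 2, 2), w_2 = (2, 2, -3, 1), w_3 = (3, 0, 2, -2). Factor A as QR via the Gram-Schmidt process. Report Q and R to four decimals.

Q = [[0.3162, 0.4714, 0.7334], [0.3162, 0.4714, -0.0195], [0.6325, -0.7071, 0.2677], [0.6325, 0.2357, -0.6246]], R = [[3.1623, 0.0000, 0.9487], [0.0000, 4.2426, -0.4714], [0.0000, 0.0000, 3.9847]]

w_1 = (1, 1, 2, 2); ‖w_1‖ = 3.1623, so q_1 = (0.3162, 0.3162, 0.6325, 0.6325).
q_1·w_2 = 0.3162·2 + 0.3162·2 + 0.6325·(-3) + 0.6325·1 = 0.0000.
u_2 = w_2 + 0.0000·q_1 = (2.0000, 2.0000, -3.0000, 1.0000).
‖u_2‖ = 4.2426, so q_2 = (0.4714, 0.4714, -0.7071, 0.2357).
q_1·w_3 = 0.3162·3 + 0.3162·0 + 0.6325·2 + 0.6325·(-2) = 0.9487; q_2·w_3 = 0.4714·3 + 0.4714·0 + (-0.7071)·2 + 0.2357·(-2) = -0.4714.
u_3 = w_3 − 0.9487·q_1 + 0.4714·q_2 = (2.9222, -0.0778, 1.0667, -2.4889).
‖u_3‖ = 3.9847, so q_3 = (0.7334, -0.0195, 0.2677, -0.6246).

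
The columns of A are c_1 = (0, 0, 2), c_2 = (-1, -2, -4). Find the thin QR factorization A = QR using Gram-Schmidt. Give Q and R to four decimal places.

c_1 = (0, 0, 2); ‖c_1‖ = 2.0000, so q_1 = (0.0000, 0.0000, 1.0000).
q_1·c_2 = 0.0000·(-1) + 0.0000·(-2) + 1.0000·(-4) = -4.0000.
u_2 = c_2 + 4.0000·q_1 = (-1.0000, -2.0000, 0.0000).
‖u_2‖ = 2.2361, so q_2 = (-0.4472, -0.8944, 0.0000).

Q = [[0.0000, -0.4472], [0.0000, -0.8944], [1.0000, 0.0000]], R = [[2.0000, -4.0000], [0.0000, 2.2361]]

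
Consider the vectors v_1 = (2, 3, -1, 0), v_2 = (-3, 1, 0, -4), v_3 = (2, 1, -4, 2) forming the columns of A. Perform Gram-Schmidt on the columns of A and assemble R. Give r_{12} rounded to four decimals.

r_{12} = -0.8018

e_1 = v_1/‖v_1‖ = (2, 3, -1, 0)/3.7417 = (0.5345, 0.8018, -0.2673, 0.0000).
r_{12} = e_1·v_2 = -0.8018.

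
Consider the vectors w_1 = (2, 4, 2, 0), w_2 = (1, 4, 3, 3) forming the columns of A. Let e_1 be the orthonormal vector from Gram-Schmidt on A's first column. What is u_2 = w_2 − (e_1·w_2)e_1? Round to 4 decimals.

u_2 = (-1.0000, 0.0000, 1.0000, 3.0000)

e_1 = w_1/‖w_1‖ = (2, 4, 2, 0)/4.8990 = (0.4082, 0.8165, 0.4082, 0.0000).
r_{12} = e_1·w_2 = 4.8990.
u_2 = w_2 − 4.8990·e_1 = (-1.0000, 0.0000, 1.0000, 3.0000).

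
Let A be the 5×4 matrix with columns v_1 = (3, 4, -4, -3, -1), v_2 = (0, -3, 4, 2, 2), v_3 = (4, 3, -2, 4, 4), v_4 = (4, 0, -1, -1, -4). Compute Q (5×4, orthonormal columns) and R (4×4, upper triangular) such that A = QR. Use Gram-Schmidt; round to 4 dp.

v_1 = (3, 4, -4, -3, -1); ‖v_1‖ = 7.1414, so e_1 = (0.4201, 0.5601, -0.5601, -0.4201, -0.1400).
e_1·v_2 = 0.4201·0 + 0.5601·(-3) + (-0.5601)·4 + (-0.4201)·2 + (-0.1400)·2 = -5.0410.
u_2 = v_2 + 5.0410·e_1 = (2.1176, -0.1765, 1.1765, -0.1176, 1.2941).
‖u_2‖ = 2.7547, so e_2 = (0.7687, -0.0641, 0.4271, -0.0427, 0.4698).
e_1·v_3 = 0.4201·4 + 0.5601·3 + (-0.5601)·(-2) + (-0.4201)·4 + (-0.1400)·4 = 2.2404; e_2·v_3 = 0.7687·4 + (-0.0641)·3 + 0.4271·(-2) + (-0.0427)·4 + 0.4698·4 = 3.7370.
u_3 = v_3 − 2.2404·e_1 − 3.7370·e_2 = (0.1860, 1.9845, -2.3411, 5.1008, 2.5581).
‖u_3‖ = 6.4819, so e_3 = (0.0287, 0.3062, -0.3612, 0.7869, 0.3947).
e_1·v_4 = 0.4201·4 + 0.5601·0 + (-0.5601)·(-1) + (-0.4201)·(-1) + (-0.1400)·(-4) = 3.2206; e_2·v_4 = 0.7687·4 + (-0.0641)·0 + 0.4271·(-1) + (-0.0427)·(-1) + 0.4698·(-4) = 0.8115; e_3·v_4 = 0.0287·4 + 0.3062·0 + (-0.3612)·(-1) + 0.7869·(-1) + 0.3947·(-4) = -1.8896.
u_4 = v_4 − 3.2206·e_1 − 0.8115·e_2 + 1.8896·e_3 = (2.0775, -1.1734, -0.2251, 1.8745, -3.1845).
‖u_4‖ = 4.4044, so e_4 = (0.4717, -0.2664, -0.0511, 0.4256, -0.7230).

Q = [[0.4201, 0.7687, 0.0287, 0.4717], [0.5601, -0.0641, 0.3062, -0.2664], [-0.5601, 0.4271, -0.3612, -0.0511], [-0.4201, -0.0427, 0.7869, 0.4256], [-0.1400, 0.4698, 0.3947, -0.7230]], R = [[7.1414, -5.0410, 2.2404, 3.2206], [0.0000, 2.7547, 3.7370, 0.8115], [0.0000, 0.0000, 6.4819, -1.8896], [0.0000, 0.0000, 0.0000, 4.4044]]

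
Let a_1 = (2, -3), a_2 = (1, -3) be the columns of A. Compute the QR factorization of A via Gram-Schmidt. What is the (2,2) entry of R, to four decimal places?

r_{22} = 0.8321

a_1 = (2, -3); ‖a_1‖ = 3.6056, so e_1 = (0.5547, -0.8321).
e_1·a_2 = 0.5547·1 + (-0.8321)·(-3) = 3.0509.
u_2 = a_2 − 3.0509·e_1 = (-0.6923, -0.4615).
r_{22} = ‖u_2‖ = 0.8321.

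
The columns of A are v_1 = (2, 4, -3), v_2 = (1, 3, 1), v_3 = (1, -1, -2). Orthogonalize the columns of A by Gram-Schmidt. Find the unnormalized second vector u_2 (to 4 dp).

u_2 = (0.2414, 1.4828, 2.1379)

v_1 = (2, 4, -3); ‖v_1‖ = 5.3852, so e_1 = (0.3714, 0.7428, -0.5571).
e_1·v_2 = 0.3714·1 + 0.7428·3 + (-0.5571)·1 = 2.0426.
u_2 = v_2 − 2.0426·e_1 = (0.2414, 1.4828, 2.1379).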